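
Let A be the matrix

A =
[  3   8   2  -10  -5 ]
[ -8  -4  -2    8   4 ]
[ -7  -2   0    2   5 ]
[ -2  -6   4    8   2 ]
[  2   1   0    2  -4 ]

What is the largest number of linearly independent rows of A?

4

Row reduce to echelon form.
R2 ← R2 + (8/3)·R1: [0, 52/3, 10/3, -56/3, -28/3]
R3 ← R3 + (7/3)·R1: [0, 50/3, 14/3, -64/3, -20/3]
R4 ← R4 + (2/3)·R1: [0, -2/3, 16/3, 4/3, -4/3]
R5 ← R5 − (2/3)·R1: [0, -13/3, -4/3, 26/3, -2/3]
R3 ← R3 − (25/26)·R2: [0, 0, 19/13, -44/13, 30/13]
R4 ← R4 + (1/26)·R2: [0, 0, 71/13, 8/13, -22/13]
R5 ← R5 + (1/4)·R2: [0, 0, -1/2, 4, -3]
R4 ← R4 − (71/19)·R3: [0, 0, 0, 252/19, -196/19]
R5 ← R5 + (13/38)·R3: [0, 0, 0, 54/19, -42/19]
R5 ← R5 − (3/14)·R4: [0, 0, 0, 0, 0]
Echelon form has 4 nonzero rows, so rank(A) = 4.
The rank gives the maximum number of linearly independent rows: 4.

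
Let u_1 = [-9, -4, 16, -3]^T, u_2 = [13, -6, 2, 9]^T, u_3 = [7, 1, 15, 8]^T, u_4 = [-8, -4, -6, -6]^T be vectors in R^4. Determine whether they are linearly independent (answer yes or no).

Form the matrix with these vectors as rows and row reduce.
R2 ← R2 + (13/9)·R1: [0, -106/9, 226/9, 14/3]
R3 ← R3 + (7/9)·R1: [0, -19/9, 247/9, 17/3]
R4 ← R4 − (8/9)·R1: [0, -4/9, -182/9, -10/3]
R3 ← R3 − (19/106)·R2: [0, 0, 1216/53, 256/53]
R4 ← R4 − (2/53)·R2: [0, 0, -1122/53, -186/53]
R4 ← R4 + (561/608)·R3: [0, 0, 0, 18/19]
4 nonzero rows, so the 4 vectors span a space of dimension 4.
Since 4 = 4, the vectors are linearly independent.

yes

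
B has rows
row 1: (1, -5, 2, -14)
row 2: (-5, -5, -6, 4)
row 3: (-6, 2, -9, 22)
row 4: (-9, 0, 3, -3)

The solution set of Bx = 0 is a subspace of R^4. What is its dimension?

0

Row reduce to echelon form.
R2 ← R2 + (5)·R1: [0, -30, 4, -66]
R3 ← R3 + (6)·R1: [0, -28, 3, -62]
R4 ← R4 + (9)·R1: [0, -45, 21, -129]
R3 ← R3 − (14/15)·R2: [0, 0, -11/15, -2/5]
R4 ← R4 − (3/2)·R2: [0, 0, 15, -30]
R4 ← R4 + (225/11)·R3: [0, 0, 0, -420/11]
4 nonzero rows, so rank(B) = 4.
B has 4 columns; by rank–nullity, nullity = 4 − 4 = 0.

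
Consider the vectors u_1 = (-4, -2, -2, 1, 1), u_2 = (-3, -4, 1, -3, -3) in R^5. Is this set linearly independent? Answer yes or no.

yes

Form the matrix with these vectors as rows and row reduce.
R2 ← R2 − (3/4)·R1: [0, -5/2, 5/2, -15/4, -15/4]
2 nonzero rows, so the 2 vectors span a space of dimension 2.
Since 2 = 2, the vectors are linearly independent.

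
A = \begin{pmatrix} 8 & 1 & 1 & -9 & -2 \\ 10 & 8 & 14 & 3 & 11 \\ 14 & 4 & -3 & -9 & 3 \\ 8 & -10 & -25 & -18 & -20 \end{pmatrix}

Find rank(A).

4

Row reduce to echelon form.
R2 ← R2 − (5/4)·R1: [0, 27/4, 51/4, 57/4, 27/2]
R3 ← R3 − (7/4)·R1: [0, 9/4, -19/4, 27/4, 13/2]
R4 ← R4 − R1: [0, -11, -26, -9, -18]
R3 ← R3 − (1/3)·R2: [0, 0, -9, 2, 2]
R4 ← R4 + (44/27)·R2: [0, 0, -47/9, 128/9, 4]
R4 ← R4 − (47/81)·R3: [0, 0, 0, 1058/81, 230/81]
Echelon form has 4 nonzero rows, so rank(A) = 4.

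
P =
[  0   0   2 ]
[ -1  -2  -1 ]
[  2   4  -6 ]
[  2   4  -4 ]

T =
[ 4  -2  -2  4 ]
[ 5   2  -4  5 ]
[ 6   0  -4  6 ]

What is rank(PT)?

First compute PT:
[[ 12,   0,  -8,  12],
 [-20,  -2,  14, -20],
 [ -8,   4,   4,  -8],
 [  4,   4,  -4,   4]]
Now row reduce the product.
R2 ← R2 + (5/3)·R1: [0, -2, 2/3, 0]
R3 ← R3 + (2/3)·R1: [0, 4, -4/3, 0]
R4 ← R4 − (1/3)·R1: [0, 4, -4/3, 0]
R3 ← R3 + (2)·R2: [0, 0, 0, 0]
R4 ← R4 + (2)·R2: [0, 0, 0, 0]
2 nonzero rows, so rank(PT) = 2.

2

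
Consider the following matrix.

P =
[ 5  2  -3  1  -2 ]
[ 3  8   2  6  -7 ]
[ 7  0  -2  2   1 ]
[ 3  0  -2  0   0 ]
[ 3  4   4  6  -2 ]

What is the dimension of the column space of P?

Row reduce to echelon form.
R2 ← R2 − (3/5)·R1: [0, 34/5, 19/5, 27/5, -29/5]
R3 ← R3 − (7/5)·R1: [0, -14/5, 11/5, 3/5, 19/5]
R4 ← R4 − (3/5)·R1: [0, -6/5, -1/5, -3/5, 6/5]
R5 ← R5 − (3/5)·R1: [0, 14/5, 29/5, 27/5, -4/5]
R3 ← R3 + (7/17)·R2: [0, 0, 64/17, 48/17, 24/17]
R4 ← R4 + (3/17)·R2: [0, 0, 8/17, 6/17, 3/17]
R5 ← R5 − (7/17)·R2: [0, 0, 72/17, 54/17, 27/17]
R4 ← R4 − (1/8)·R3: [0, 0, 0, 0, 0]
R5 ← R5 − (9/8)·R3: [0, 0, 0, 0, 0]
Echelon form has 3 nonzero rows, so rank(P) = 3.
The column space has dimension equal to the rank: 3.

3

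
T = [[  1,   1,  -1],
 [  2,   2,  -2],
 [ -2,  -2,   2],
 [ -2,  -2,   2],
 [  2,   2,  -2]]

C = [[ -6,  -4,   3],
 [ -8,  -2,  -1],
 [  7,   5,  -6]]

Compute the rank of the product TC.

First compute TC:
[[-21, -11,   8],
 [-42, -22,  16],
 [ 42,  22, -16],
 [ 42,  22, -16],
 [-42, -22,  16]]
Now row reduce the product.
R2 ← R2 − (2)·R1: [0, 0, 0]
R3 ← R3 + (2)·R1: [0, 0, 0]
R4 ← R4 + (2)·R1: [0, 0, 0]
R5 ← R5 − (2)·R1: [0, 0, 0]
1 nonzero row, so rank(TC) = 1.

1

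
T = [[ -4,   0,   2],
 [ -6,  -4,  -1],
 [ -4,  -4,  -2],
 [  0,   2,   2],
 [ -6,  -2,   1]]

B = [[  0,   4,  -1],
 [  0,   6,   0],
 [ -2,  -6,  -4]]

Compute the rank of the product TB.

2

First compute TB:
[[ -4, -28,  -4],
 [  2, -42,  10],
 [  4, -28,  12],
 [ -4,   0,  -8],
 [ -2, -42,   2]]
Now row reduce the product.
R2 ← R2 + (1/2)·R1: [0, -56, 8]
R3 ← R3 + R1: [0, -56, 8]
R4 ← R4 − R1: [0, 28, -4]
R5 ← R5 − (1/2)·R1: [0, -28, 4]
R3 ← R3 − R2: [0, 0, 0]
R4 ← R4 + (1/2)·R2: [0, 0, 0]
R5 ← R5 − (1/2)·R2: [0, 0, 0]
2 nonzero rows, so rank(TB) = 2.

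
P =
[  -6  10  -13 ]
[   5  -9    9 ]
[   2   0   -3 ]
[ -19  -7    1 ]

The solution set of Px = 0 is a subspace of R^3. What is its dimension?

0

Row reduce to echelon form.
R2 ← R2 + (5/6)·R1: [0, -2/3, -11/6]
R3 ← R3 + (1/3)·R1: [0, 10/3, -22/3]
R4 ← R4 − (19/6)·R1: [0, -116/3, 253/6]
R3 ← R3 + (5)·R2: [0, 0, -33/2]
R4 ← R4 − (58)·R2: [0, 0, 297/2]
R4 ← R4 + (9)·R3: [0, 0, 0]
3 nonzero rows, so rank(P) = 3.
P has 3 columns; by rank–nullity, nullity = 3 − 3 = 0.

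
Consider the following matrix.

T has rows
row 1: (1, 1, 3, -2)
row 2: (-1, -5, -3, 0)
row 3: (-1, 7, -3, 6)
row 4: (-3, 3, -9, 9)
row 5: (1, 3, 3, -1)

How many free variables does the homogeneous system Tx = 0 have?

Row reduce to echelon form.
R2 ← R2 + R1: [0, -4, 0, -2]
R3 ← R3 + R1: [0, 8, 0, 4]
R4 ← R4 + (3)·R1: [0, 6, 0, 3]
R5 ← R5 − R1: [0, 2, 0, 1]
R3 ← R3 + (2)·R2: [0, 0, 0, 0]
R4 ← R4 + (3/2)·R2: [0, 0, 0, 0]
R5 ← R5 + (1/2)·R2: [0, 0, 0, 0]
2 nonzero rows, so rank(T) = 2.
T has 4 columns; by rank–nullity, nullity = 4 − 2 = 2.

2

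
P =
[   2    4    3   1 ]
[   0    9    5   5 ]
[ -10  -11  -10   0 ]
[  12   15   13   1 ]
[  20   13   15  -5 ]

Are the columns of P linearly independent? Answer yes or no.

Row reduce P to echelon form.
R3 ← R3 + (5)·R1: [0, 9, 5, 5]
R4 ← R4 − (6)·R1: [0, -9, -5, -5]
R5 ← R5 − (10)·R1: [0, -27, -15, -15]
R3 ← R3 − R2: [0, 0, 0, 0]
R4 ← R4 + R2: [0, 0, 0, 0]
R5 ← R5 + (3)·R2: [0, 0, 0, 0]
2 pivots among 4 columns.
Only 2 < 4 pivot columns, so the columns are linearly dependent.

no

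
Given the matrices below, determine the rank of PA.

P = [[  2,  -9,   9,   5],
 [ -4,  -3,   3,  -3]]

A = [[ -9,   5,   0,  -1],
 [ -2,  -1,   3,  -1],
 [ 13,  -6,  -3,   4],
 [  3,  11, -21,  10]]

First compute PA:
[[132,  20, -159,  93],
 [ 72, -68,  45, -11]]
Now row reduce the product.
R2 ← R2 − (6/11)·R1: [0, -868/11, 1449/11, -679/11]
2 nonzero rows, so rank(PA) = 2.

2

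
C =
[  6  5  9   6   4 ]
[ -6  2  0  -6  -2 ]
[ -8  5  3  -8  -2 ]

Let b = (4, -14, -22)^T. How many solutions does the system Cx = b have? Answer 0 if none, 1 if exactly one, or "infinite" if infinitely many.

Row reduce the augmented matrix [C | b].
R2 ← R2 + R1: [0, 7, 9, 0, 2, -10]
R3 ← R3 + (4/3)·R1: [0, 35/3, 15, 0, 10/3, -50/3]
R3 ← R3 − (5/3)·R2: [0, 0, 0, 0, 0, 0]
The echelon form has 2 nonzero rows, and every pivot lies in the first 5 columns, so rank(C) = rank([C|b]) = 2.
The system is consistent.
rank = 2 < 5 unknowns, so there are infinitely many solutions.

infinite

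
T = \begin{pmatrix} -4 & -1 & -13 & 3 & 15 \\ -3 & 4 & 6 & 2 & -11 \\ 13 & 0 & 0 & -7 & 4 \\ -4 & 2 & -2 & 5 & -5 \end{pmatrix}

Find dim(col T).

Row reduce to echelon form.
R2 ← R2 − (3/4)·R1: [0, 19/4, 63/4, -1/4, -89/4]
R3 ← R3 + (13/4)·R1: [0, -13/4, -169/4, 11/4, 211/4]
R4 ← R4 − R1: [0, 3, 11, 2, -20]
R3 ← R3 + (13/19)·R2: [0, 0, -598/19, 49/19, 713/19]
R4 ← R4 − (12/19)·R2: [0, 0, 20/19, 41/19, -113/19]
R4 ← R4 + (10/299)·R3: [0, 0, 0, 671/299, -61/13]
Echelon form has 4 nonzero rows, so rank(T) = 4.
The column space has dimension equal to the rank: 4.

4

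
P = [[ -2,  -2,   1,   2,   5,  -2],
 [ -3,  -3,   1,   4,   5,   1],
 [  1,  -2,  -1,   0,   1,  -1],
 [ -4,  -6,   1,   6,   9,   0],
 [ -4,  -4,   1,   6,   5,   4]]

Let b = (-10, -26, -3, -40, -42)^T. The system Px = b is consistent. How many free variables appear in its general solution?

Row reduce the augmented matrix [P | b].
R2 ← R2 − (3/2)·R1: [0, 0, -1/2, 1, -5/2, 4, -11]
R3 ← R3 + (1/2)·R1: [0, -3, -1/2, 1, 7/2, -2, -8]
R4 ← R4 − (2)·R1: [0, -2, -1, 2, -1, 4, -20]
R5 ← R5 − (2)·R1: [0, 0, -1, 2, -5, 8, -22]
Swap R2 ↔ R3
R4 ← R4 − (2/3)·R2: [0, 0, -2/3, 4/3, -10/3, 16/3, -44/3]
R4 ← R4 − (4/3)·R3: [0, 0, 0, 0, 0, 0, 0]
R5 ← R5 − (2)·R3: [0, 0, 0, 0, 0, 0, 0]
The echelon form has 3 nonzero rows, and every pivot lies in the first 6 columns, so rank(P) = rank([P|b]) = 3.
The system is consistent.
Free variables = (unknowns) − (rank) = 6 − 3 = 3.

3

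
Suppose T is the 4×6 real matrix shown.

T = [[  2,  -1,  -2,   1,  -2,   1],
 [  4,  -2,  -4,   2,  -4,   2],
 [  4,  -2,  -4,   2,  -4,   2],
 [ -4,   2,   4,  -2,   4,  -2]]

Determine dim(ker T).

5

Row reduce to echelon form.
R2 ← R2 − (2)·R1: [0, 0, 0, 0, 0, 0]
R3 ← R3 − (2)·R1: [0, 0, 0, 0, 0, 0]
R4 ← R4 + (2)·R1: [0, 0, 0, 0, 0, 0]
1 nonzero row, so rank(T) = 1.
T has 6 columns; by rank–nullity, nullity = 6 − 1 = 5.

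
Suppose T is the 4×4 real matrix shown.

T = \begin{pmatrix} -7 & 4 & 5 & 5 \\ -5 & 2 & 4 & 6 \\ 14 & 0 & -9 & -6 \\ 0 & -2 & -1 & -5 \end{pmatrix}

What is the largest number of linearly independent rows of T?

3

Row reduce to echelon form.
R2 ← R2 − (5/7)·R1: [0, -6/7, 3/7, 17/7]
R3 ← R3 + (2)·R1: [0, 8, 1, 4]
R3 ← R3 + (28/3)·R2: [0, 0, 5, 80/3]
R4 ← R4 − (7/3)·R2: [0, 0, -2, -32/3]
R4 ← R4 + (2/5)·R3: [0, 0, 0, 0]
Echelon form has 3 nonzero rows, so rank(T) = 3.
The rank gives the maximum number of linearly independent rows: 3.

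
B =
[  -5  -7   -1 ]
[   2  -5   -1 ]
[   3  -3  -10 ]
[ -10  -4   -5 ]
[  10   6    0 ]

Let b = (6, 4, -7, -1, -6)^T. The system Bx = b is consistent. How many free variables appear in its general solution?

0

Row reduce the augmented matrix [B | b].
R2 ← R2 + (2/5)·R1: [0, -39/5, -7/5, 32/5]
R3 ← R3 + (3/5)·R1: [0, -36/5, -53/5, -17/5]
R4 ← R4 − (2)·R1: [0, 10, -3, -13]
R5 ← R5 + (2)·R1: [0, -8, -2, 6]
R3 ← R3 − (12/13)·R2: [0, 0, -121/13, -121/13]
R4 ← R4 + (50/39)·R2: [0, 0, -187/39, -187/39]
R5 ← R5 − (40/39)·R2: [0, 0, -22/39, -22/39]
R4 ← R4 − (17/33)·R3: [0, 0, 0, 0]
R5 ← R5 − (2/33)·R3: [0, 0, 0, 0]
The echelon form has 3 nonzero rows, and every pivot lies in the first 3 columns, so rank(B) = rank([B|b]) = 3.
The system is consistent.
Free variables = (unknowns) − (rank) = 3 − 3 = 0.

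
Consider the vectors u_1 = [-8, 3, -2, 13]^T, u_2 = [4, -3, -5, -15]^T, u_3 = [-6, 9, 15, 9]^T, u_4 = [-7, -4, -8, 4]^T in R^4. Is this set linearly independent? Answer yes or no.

yes

Form the matrix with these vectors as rows and row reduce.
R2 ← R2 + (1/2)·R1: [0, -3/2, -6, -17/2]
R3 ← R3 − (3/4)·R1: [0, 27/4, 33/2, -3/4]
R4 ← R4 − (7/8)·R1: [0, -53/8, -25/4, -59/8]
R3 ← R3 + (9/2)·R2: [0, 0, -21/2, -39]
R4 ← R4 − (53/12)·R2: [0, 0, 81/4, 181/6]
R4 ← R4 + (27/14)·R3: [0, 0, 0, -946/21]
4 nonzero rows, so the 4 vectors span a space of dimension 4.
Since 4 = 4, the vectors are linearly independent.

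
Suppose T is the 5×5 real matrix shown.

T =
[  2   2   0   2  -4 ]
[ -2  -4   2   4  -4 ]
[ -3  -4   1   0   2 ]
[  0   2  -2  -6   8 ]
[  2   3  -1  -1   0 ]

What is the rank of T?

Row reduce to echelon form.
R2 ← R2 + R1: [0, -2, 2, 6, -8]
R3 ← R3 + (3/2)·R1: [0, -1, 1, 3, -4]
R5 ← R5 − R1: [0, 1, -1, -3, 4]
R3 ← R3 − (1/2)·R2: [0, 0, 0, 0, 0]
R4 ← R4 + R2: [0, 0, 0, 0, 0]
R5 ← R5 + (1/2)·R2: [0, 0, 0, 0, 0]
Echelon form has 2 nonzero rows, so rank(T) = 2.

2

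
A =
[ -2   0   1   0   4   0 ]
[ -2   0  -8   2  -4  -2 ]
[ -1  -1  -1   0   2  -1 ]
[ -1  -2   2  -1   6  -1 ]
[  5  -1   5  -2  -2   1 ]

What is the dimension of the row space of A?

Row reduce to echelon form.
R2 ← R2 − R1: [0, 0, -9, 2, -8, -2]
R3 ← R3 − (1/2)·R1: [0, -1, -3/2, 0, 0, -1]
R4 ← R4 − (1/2)·R1: [0, -2, 3/2, -1, 4, -1]
R5 ← R5 + (5/2)·R1: [0, -1, 15/2, -2, 8, 1]
Swap R2 ↔ R3
R4 ← R4 − (2)·R2: [0, 0, 9/2, -1, 4, 1]
R5 ← R5 − R2: [0, 0, 9, -2, 8, 2]
R4 ← R4 + (1/2)·R3: [0, 0, 0, 0, 0, 0]
R5 ← R5 + R3: [0, 0, 0, 0, 0, 0]
Echelon form has 3 nonzero rows, so rank(A) = 3.
The row space has dimension equal to the rank: 3.

3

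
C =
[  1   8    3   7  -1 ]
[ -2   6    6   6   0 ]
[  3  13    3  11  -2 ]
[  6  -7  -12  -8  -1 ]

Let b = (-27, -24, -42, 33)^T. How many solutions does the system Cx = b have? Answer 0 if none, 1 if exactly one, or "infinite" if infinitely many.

infinite

Row reduce the augmented matrix [C | b].
R2 ← R2 + (2)·R1: [0, 22, 12, 20, -2, -78]
R3 ← R3 − (3)·R1: [0, -11, -6, -10, 1, 39]
R4 ← R4 − (6)·R1: [0, -55, -30, -50, 5, 195]
R3 ← R3 + (1/2)·R2: [0, 0, 0, 0, 0, 0]
R4 ← R4 + (5/2)·R2: [0, 0, 0, 0, 0, 0]
The echelon form has 2 nonzero rows, and every pivot lies in the first 5 columns, so rank(C) = rank([C|b]) = 2.
The system is consistent.
rank = 2 < 5 unknowns, so there are infinitely many solutions.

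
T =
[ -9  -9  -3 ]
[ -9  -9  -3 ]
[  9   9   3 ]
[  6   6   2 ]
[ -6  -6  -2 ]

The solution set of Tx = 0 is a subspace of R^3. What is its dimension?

Row reduce to echelon form.
R2 ← R2 − R1: [0, 0, 0]
R3 ← R3 + R1: [0, 0, 0]
R4 ← R4 + (2/3)·R1: [0, 0, 0]
R5 ← R5 − (2/3)·R1: [0, 0, 0]
1 nonzero row, so rank(T) = 1.
T has 3 columns; by rank–nullity, nullity = 3 − 1 = 2.

2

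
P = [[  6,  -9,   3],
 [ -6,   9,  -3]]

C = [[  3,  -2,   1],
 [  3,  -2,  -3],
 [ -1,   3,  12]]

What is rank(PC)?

1

First compute PC:
[[-12,  15,  69],
 [ 12, -15, -69]]
Now row reduce the product.
R2 ← R2 + R1: [0, 0, 0]
1 nonzero row, so rank(PC) = 1.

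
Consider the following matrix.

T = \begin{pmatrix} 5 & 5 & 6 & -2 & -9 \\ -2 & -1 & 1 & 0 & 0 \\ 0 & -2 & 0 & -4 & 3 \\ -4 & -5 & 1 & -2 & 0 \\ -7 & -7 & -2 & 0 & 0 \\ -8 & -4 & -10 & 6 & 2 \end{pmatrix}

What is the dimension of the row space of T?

Row reduce to echelon form.
R2 ← R2 + (2/5)·R1: [0, 1, 17/5, -4/5, -18/5]
R4 ← R4 + (4/5)·R1: [0, -1, 29/5, -18/5, -36/5]
R5 ← R5 + (7/5)·R1: [0, 0, 32/5, -14/5, -63/5]
R6 ← R6 + (8/5)·R1: [0, 4, -2/5, 14/5, -62/5]
R3 ← R3 + (2)·R2: [0, 0, 34/5, -28/5, -21/5]
R4 ← R4 + R2: [0, 0, 46/5, -22/5, -54/5]
R6 ← R6 − (4)·R2: [0, 0, -14, 6, 2]
R4 ← R4 − (23/17)·R3: [0, 0, 0, 54/17, -87/17]
R5 ← R5 − (16/17)·R3: [0, 0, 0, 42/17, -147/17]
R6 ← R6 + (35/17)·R3: [0, 0, 0, -94/17, -113/17]
R5 ← R5 − (7/9)·R4: [0, 0, 0, 0, -14/3]
R6 ← R6 + (47/27)·R4: [0, 0, 0, 0, -140/9]
R6 ← R6 − (10/3)·R5: [0, 0, 0, 0, 0]
Echelon form has 5 nonzero rows, so rank(T) = 5.
The row space has dimension equal to the rank: 5.

5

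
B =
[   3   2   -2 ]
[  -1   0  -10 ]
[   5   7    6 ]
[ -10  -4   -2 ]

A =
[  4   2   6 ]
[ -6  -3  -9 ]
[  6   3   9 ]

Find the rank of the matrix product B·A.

First compute BA:
[[-12,  -6, -18],
 [-64, -32, -96],
 [ 14,   7,  21],
 [-28, -14, -42]]
Now row reduce the product.
R2 ← R2 − (16/3)·R1: [0, 0, 0]
R3 ← R3 + (7/6)·R1: [0, 0, 0]
R4 ← R4 − (7/3)·R1: [0, 0, 0]
1 nonzero row, so rank(BA) = 1.

1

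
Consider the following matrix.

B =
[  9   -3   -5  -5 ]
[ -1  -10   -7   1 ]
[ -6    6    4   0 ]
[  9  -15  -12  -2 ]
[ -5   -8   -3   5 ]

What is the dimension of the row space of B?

Row reduce to echelon form.
R2 ← R2 + (1/9)·R1: [0, -31/3, -68/9, 4/9]
R3 ← R3 + (2/3)·R1: [0, 4, 2/3, -10/3]
R4 ← R4 − R1: [0, -12, -7, 3]
R5 ← R5 + (5/9)·R1: [0, -29/3, -52/9, 20/9]
R3 ← R3 + (12/31)·R2: [0, 0, -70/31, -98/31]
R4 ← R4 − (36/31)·R2: [0, 0, 55/31, 77/31]
R5 ← R5 − (29/31)·R2: [0, 0, 40/31, 56/31]
R4 ← R4 + (11/14)·R3: [0, 0, 0, 0]
R5 ← R5 + (4/7)·R3: [0, 0, 0, 0]
Echelon form has 3 nonzero rows, so rank(B) = 3.
The row space has dimension equal to the rank: 3.

3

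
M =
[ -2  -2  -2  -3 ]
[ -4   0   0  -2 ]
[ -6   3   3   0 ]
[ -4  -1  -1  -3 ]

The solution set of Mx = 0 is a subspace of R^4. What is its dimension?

Row reduce to echelon form.
R2 ← R2 − (2)·R1: [0, 4, 4, 4]
R3 ← R3 − (3)·R1: [0, 9, 9, 9]
R4 ← R4 − (2)·R1: [0, 3, 3, 3]
R3 ← R3 − (9/4)·R2: [0, 0, 0, 0]
R4 ← R4 − (3/4)·R2: [0, 0, 0, 0]
2 nonzero rows, so rank(M) = 2.
M has 4 columns; by rank–nullity, nullity = 4 − 2 = 2.

2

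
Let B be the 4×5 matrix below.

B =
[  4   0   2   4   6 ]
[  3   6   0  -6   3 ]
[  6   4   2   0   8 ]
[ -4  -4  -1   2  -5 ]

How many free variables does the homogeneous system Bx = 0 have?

Row reduce to echelon form.
R2 ← R2 − (3/4)·R1: [0, 6, -3/2, -9, -3/2]
R3 ← R3 − (3/2)·R1: [0, 4, -1, -6, -1]
R4 ← R4 + R1: [0, -4, 1, 6, 1]
R3 ← R3 − (2/3)·R2: [0, 0, 0, 0, 0]
R4 ← R4 + (2/3)·R2: [0, 0, 0, 0, 0]
2 nonzero rows, so rank(B) = 2.
B has 5 columns; by rank–nullity, nullity = 5 − 2 = 3.

3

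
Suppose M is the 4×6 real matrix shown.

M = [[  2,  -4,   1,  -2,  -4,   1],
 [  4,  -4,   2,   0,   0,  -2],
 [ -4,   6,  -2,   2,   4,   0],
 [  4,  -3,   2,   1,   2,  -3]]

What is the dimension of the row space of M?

2

Row reduce to echelon form.
R2 ← R2 − (2)·R1: [0, 4, 0, 4, 8, -4]
R3 ← R3 + (2)·R1: [0, -2, 0, -2, -4, 2]
R4 ← R4 − (2)·R1: [0, 5, 0, 5, 10, -5]
R3 ← R3 + (1/2)·R2: [0, 0, 0, 0, 0, 0]
R4 ← R4 − (5/4)·R2: [0, 0, 0, 0, 0, 0]
Echelon form has 2 nonzero rows, so rank(M) = 2.
The row space has dimension equal to the rank: 2.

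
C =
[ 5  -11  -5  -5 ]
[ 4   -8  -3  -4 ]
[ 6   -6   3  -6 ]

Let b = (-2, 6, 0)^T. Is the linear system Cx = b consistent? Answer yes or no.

Row reduce the augmented matrix [C | b].
R2 ← R2 − (4/5)·R1: [0, 4/5, 1, 0, 38/5]
R3 ← R3 − (6/5)·R1: [0, 36/5, 9, 0, 12/5]
R3 ← R3 − (9)·R2: [0, 0, 0, 0, -66]
The echelon form has 3 nonzero rows; the last pivot sits in the augmented column, so rank(C) = 2 but rank([C|b]) = 3.
Since the ranks differ, the system is inconsistent.

no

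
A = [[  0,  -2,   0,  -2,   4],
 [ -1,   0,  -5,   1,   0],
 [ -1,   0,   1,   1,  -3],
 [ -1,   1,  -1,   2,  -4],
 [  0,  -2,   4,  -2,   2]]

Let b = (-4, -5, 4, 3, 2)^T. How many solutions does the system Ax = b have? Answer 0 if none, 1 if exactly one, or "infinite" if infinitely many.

Row reduce the augmented matrix [A | b].
Swap R1 ↔ R2
R3 ← R3 − R1: [0, 0, 6, 0, -3, 9]
R4 ← R4 − R1: [0, 1, 4, 1, -4, 8]
R4 ← R4 + (1/2)·R2: [0, 0, 4, 0, -2, 6]
R5 ← R5 − R2: [0, 0, 4, 0, -2, 6]
R4 ← R4 − (2/3)·R3: [0, 0, 0, 0, 0, 0]
R5 ← R5 − (2/3)·R3: [0, 0, 0, 0, 0, 0]
The echelon form has 3 nonzero rows, and every pivot lies in the first 5 columns, so rank(A) = rank([A|b]) = 3.
The system is consistent.
rank = 3 < 5 unknowns, so there are infinitely many solutions.

infinite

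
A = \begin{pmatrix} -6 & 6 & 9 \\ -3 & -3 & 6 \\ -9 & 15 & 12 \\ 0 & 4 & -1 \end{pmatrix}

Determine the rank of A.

Row reduce to echelon form.
R2 ← R2 − (1/2)·R1: [0, -6, 3/2]
R3 ← R3 − (3/2)·R1: [0, 6, -3/2]
R3 ← R3 + R2: [0, 0, 0]
R4 ← R4 + (2/3)·R2: [0, 0, 0]
Echelon form has 2 nonzero rows, so rank(A) = 2.

2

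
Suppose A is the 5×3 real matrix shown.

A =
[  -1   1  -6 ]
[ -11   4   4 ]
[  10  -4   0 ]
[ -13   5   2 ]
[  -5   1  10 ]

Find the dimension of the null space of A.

Row reduce to echelon form.
R2 ← R2 − (11)·R1: [0, -7, 70]
R3 ← R3 + (10)·R1: [0, 6, -60]
R4 ← R4 − (13)·R1: [0, -8, 80]
R5 ← R5 − (5)·R1: [0, -4, 40]
R3 ← R3 + (6/7)·R2: [0, 0, 0]
R4 ← R4 − (8/7)·R2: [0, 0, 0]
R5 ← R5 − (4/7)·R2: [0, 0, 0]
2 nonzero rows, so rank(A) = 2.
A has 3 columns; by rank–nullity, nullity = 3 − 2 = 1.

1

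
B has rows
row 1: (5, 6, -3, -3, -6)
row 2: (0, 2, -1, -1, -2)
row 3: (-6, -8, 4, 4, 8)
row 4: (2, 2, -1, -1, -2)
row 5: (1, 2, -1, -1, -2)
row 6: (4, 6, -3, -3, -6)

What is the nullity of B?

Row reduce to echelon form.
R3 ← R3 + (6/5)·R1: [0, -4/5, 2/5, 2/5, 4/5]
R4 ← R4 − (2/5)·R1: [0, -2/5, 1/5, 1/5, 2/5]
R5 ← R5 − (1/5)·R1: [0, 4/5, -2/5, -2/5, -4/5]
R6 ← R6 − (4/5)·R1: [0, 6/5, -3/5, -3/5, -6/5]
R3 ← R3 + (2/5)·R2: [0, 0, 0, 0, 0]
R4 ← R4 + (1/5)·R2: [0, 0, 0, 0, 0]
R5 ← R5 − (2/5)·R2: [0, 0, 0, 0, 0]
R6 ← R6 − (3/5)·R2: [0, 0, 0, 0, 0]
2 nonzero rows, so rank(B) = 2.
B has 5 columns; by rank–nullity, nullity = 5 − 2 = 3.

3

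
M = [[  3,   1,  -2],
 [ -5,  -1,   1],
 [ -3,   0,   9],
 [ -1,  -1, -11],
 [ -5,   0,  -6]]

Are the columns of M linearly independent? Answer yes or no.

yes

Row reduce M to echelon form.
R2 ← R2 + (5/3)·R1: [0, 2/3, -7/3]
R3 ← R3 + R1: [0, 1, 7]
R4 ← R4 + (1/3)·R1: [0, -2/3, -35/3]
R5 ← R5 + (5/3)·R1: [0, 5/3, -28/3]
R3 ← R3 − (3/2)·R2: [0, 0, 21/2]
R4 ← R4 + R2: [0, 0, -14]
R5 ← R5 − (5/2)·R2: [0, 0, -7/2]
R4 ← R4 + (4/3)·R3: [0, 0, 0]
R5 ← R5 + (1/3)·R3: [0, 0, 0]
3 pivots among 3 columns.
Every column is a pivot column, so the columns are linearly independent.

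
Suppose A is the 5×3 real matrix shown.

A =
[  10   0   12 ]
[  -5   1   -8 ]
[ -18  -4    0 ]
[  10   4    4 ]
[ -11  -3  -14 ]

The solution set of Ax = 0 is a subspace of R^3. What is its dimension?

0

Row reduce to echelon form.
R2 ← R2 + (1/2)·R1: [0, 1, -2]
R3 ← R3 + (9/5)·R1: [0, -4, 108/5]
R4 ← R4 − R1: [0, 4, -8]
R5 ← R5 + (11/10)·R1: [0, -3, -4/5]
R3 ← R3 + (4)·R2: [0, 0, 68/5]
R4 ← R4 − (4)·R2: [0, 0, 0]
R5 ← R5 + (3)·R2: [0, 0, -34/5]
R5 ← R5 + (1/2)·R3: [0, 0, 0]
3 nonzero rows, so rank(A) = 3.
A has 3 columns; by rank–nullity, nullity = 3 − 3 = 0.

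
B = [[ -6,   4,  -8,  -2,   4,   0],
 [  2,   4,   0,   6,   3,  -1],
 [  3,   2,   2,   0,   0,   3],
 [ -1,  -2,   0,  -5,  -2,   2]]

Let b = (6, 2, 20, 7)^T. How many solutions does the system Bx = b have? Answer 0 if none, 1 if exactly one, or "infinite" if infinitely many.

Row reduce the augmented matrix [B | b].
R2 ← R2 + (1/3)·R1: [0, 16/3, -8/3, 16/3, 13/3, -1, 4]
R3 ← R3 + (1/2)·R1: [0, 4, -2, -1, 2, 3, 23]
R4 ← R4 − (1/6)·R1: [0, -8/3, 4/3, -14/3, -8/3, 2, 6]
R3 ← R3 − (3/4)·R2: [0, 0, 0, -5, -5/4, 15/4, 20]
R4 ← R4 + (1/2)·R2: [0, 0, 0, -2, -1/2, 3/2, 8]
R4 ← R4 − (2/5)·R3: [0, 0, 0, 0, 0, 0, 0]
The echelon form has 3 nonzero rows, and every pivot lies in the first 6 columns, so rank(B) = rank([B|b]) = 3.
The system is consistent.
rank = 3 < 6 unknowns, so there are infinitely many solutions.

infinite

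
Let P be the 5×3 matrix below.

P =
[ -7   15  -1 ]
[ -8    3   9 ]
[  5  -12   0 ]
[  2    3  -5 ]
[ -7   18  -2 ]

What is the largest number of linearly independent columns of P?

3

Row reduce to echelon form.
R2 ← R2 − (8/7)·R1: [0, -99/7, 71/7]
R3 ← R3 + (5/7)·R1: [0, -9/7, -5/7]
R4 ← R4 + (2/7)·R1: [0, 51/7, -37/7]
R5 ← R5 − R1: [0, 3, -1]
R3 ← R3 − (1/11)·R2: [0, 0, -18/11]
R4 ← R4 + (17/33)·R2: [0, 0, -2/33]
R5 ← R5 + (7/33)·R2: [0, 0, 38/33]
R4 ← R4 − (1/27)·R3: [0, 0, 0]
R5 ← R5 + (19/27)·R3: [0, 0, 0]
Echelon form has 3 nonzero rows, so rank(P) = 3.
The rank gives the maximum number of linearly independent columns: 3.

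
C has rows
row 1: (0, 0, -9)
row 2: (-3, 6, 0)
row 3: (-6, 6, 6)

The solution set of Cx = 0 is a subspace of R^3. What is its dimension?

0

Row reduce to echelon form.
Swap R1 ↔ R2
R3 ← R3 − (2)·R1: [0, -6, 6]
Swap R2 ↔ R3
3 nonzero rows, so rank(C) = 3.
C has 3 columns; by rank–nullity, nullity = 3 − 3 = 0.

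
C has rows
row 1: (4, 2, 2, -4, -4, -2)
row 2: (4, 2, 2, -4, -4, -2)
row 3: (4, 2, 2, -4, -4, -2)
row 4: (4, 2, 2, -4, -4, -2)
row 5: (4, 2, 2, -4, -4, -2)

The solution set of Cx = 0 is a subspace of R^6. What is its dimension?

Row reduce to echelon form.
R2 ← R2 − R1: [0, 0, 0, 0, 0, 0]
R3 ← R3 − R1: [0, 0, 0, 0, 0, 0]
R4 ← R4 − R1: [0, 0, 0, 0, 0, 0]
R5 ← R5 − R1: [0, 0, 0, 0, 0, 0]
1 nonzero row, so rank(C) = 1.
C has 6 columns; by rank–nullity, nullity = 6 − 1 = 5.

5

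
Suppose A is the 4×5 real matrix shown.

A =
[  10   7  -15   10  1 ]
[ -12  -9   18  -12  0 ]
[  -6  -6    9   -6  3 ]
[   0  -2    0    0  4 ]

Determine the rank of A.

Row reduce to echelon form.
R2 ← R2 + (6/5)·R1: [0, -3/5, 0, 0, 6/5]
R3 ← R3 + (3/5)·R1: [0, -9/5, 0, 0, 18/5]
R3 ← R3 − (3)·R2: [0, 0, 0, 0, 0]
R4 ← R4 − (10/3)·R2: [0, 0, 0, 0, 0]
Echelon form has 2 nonzero rows, so rank(A) = 2.

2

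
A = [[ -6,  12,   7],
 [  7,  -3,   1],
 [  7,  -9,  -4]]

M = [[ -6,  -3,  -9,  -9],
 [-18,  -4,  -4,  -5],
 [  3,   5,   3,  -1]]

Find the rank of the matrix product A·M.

2

First compute AM:
[[-159,   5,  27, -13],
 [ 15,  -4, -48, -49],
 [108,  -5, -39, -14]]
Now row reduce the product.
R2 ← R2 + (5/53)·R1: [0, -187/53, -2409/53, -2662/53]
R3 ← R3 + (36/53)·R1: [0, -85/53, -1095/53, -1210/53]
R3 ← R3 − (5/11)·R2: [0, 0, 0, 0]
2 nonzero rows, so rank(AM) = 2.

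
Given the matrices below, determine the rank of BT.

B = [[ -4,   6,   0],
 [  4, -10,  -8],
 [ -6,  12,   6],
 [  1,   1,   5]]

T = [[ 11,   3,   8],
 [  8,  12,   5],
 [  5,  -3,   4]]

First compute BT:
[[  4,  60,  -2],
 [-76, -84, -50],
 [ 60, 108,  36],
 [ 44,   0,  33]]
Now row reduce the product.
R2 ← R2 + (19)·R1: [0, 1056, -88]
R3 ← R3 − (15)·R1: [0, -792, 66]
R4 ← R4 − (11)·R1: [0, -660, 55]
R3 ← R3 + (3/4)·R2: [0, 0, 0]
R4 ← R4 + (5/8)·R2: [0, 0, 0]
2 nonzero rows, so rank(BT) = 2.

2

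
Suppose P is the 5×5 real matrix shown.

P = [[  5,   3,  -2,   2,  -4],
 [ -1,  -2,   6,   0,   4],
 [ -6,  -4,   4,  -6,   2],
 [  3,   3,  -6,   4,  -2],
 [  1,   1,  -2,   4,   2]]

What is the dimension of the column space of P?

Row reduce to echelon form.
R2 ← R2 + (1/5)·R1: [0, -7/5, 28/5, 2/5, 16/5]
R3 ← R3 + (6/5)·R1: [0, -2/5, 8/5, -18/5, -14/5]
R4 ← R4 − (3/5)·R1: [0, 6/5, -24/5, 14/5, 2/5]
R5 ← R5 − (1/5)·R1: [0, 2/5, -8/5, 18/5, 14/5]
R3 ← R3 − (2/7)·R2: [0, 0, 0, -26/7, -26/7]
R4 ← R4 + (6/7)·R2: [0, 0, 0, 22/7, 22/7]
R5 ← R5 + (2/7)·R2: [0, 0, 0, 26/7, 26/7]
R4 ← R4 + (11/13)·R3: [0, 0, 0, 0, 0]
R5 ← R5 + R3: [0, 0, 0, 0, 0]
Echelon form has 3 nonzero rows, so rank(P) = 3.
The column space has dimension equal to the rank: 3.

3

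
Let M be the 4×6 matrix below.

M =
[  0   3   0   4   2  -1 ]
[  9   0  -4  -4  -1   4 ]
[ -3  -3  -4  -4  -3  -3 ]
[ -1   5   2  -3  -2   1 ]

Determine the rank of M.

4

Row reduce to echelon form.
Swap R1 ↔ R2
R3 ← R3 + (1/3)·R1: [0, -3, -16/3, -16/3, -10/3, -5/3]
R4 ← R4 + (1/9)·R1: [0, 5, 14/9, -31/9, -19/9, 13/9]
R3 ← R3 + R2: [0, 0, -16/3, -4/3, -4/3, -8/3]
R4 ← R4 − (5/3)·R2: [0, 0, 14/9, -91/9, -49/9, 28/9]
R4 ← R4 + (7/24)·R3: [0, 0, 0, -21/2, -35/6, 7/3]
Echelon form has 4 nonzero rows, so rank(M) = 4.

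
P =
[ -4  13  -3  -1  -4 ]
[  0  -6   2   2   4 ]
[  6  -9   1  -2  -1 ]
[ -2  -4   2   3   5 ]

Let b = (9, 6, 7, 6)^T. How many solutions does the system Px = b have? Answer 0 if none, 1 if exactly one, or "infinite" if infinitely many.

0

Row reduce the augmented matrix [P | b].
R3 ← R3 + (3/2)·R1: [0, 21/2, -7/2, -7/2, -7, 41/2]
R4 ← R4 − (1/2)·R1: [0, -21/2, 7/2, 7/2, 7, 3/2]
R3 ← R3 + (7/4)·R2: [0, 0, 0, 0, 0, 31]
R4 ← R4 − (7/4)·R2: [0, 0, 0, 0, 0, -9]
R4 ← R4 + (9/31)·R3: [0, 0, 0, 0, 0, 0]
The echelon form has 3 nonzero rows; the last pivot sits in the augmented column, so rank(P) = 2 but rank([P|b]) = 3.
Since the ranks differ, the system is inconsistent.
It has no solutions.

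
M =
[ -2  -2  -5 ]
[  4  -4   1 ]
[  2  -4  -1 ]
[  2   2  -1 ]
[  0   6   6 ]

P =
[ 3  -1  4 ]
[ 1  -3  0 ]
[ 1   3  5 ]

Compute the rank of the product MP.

First compute MP:
[[-13,  -7, -33],
 [  9,  11,  21],
 [  1,   7,   3],
 [  7, -11,   3],
 [ 12,   0,  30]]
Now row reduce the product.
R2 ← R2 + (9/13)·R1: [0, 80/13, -24/13]
R3 ← R3 + (1/13)·R1: [0, 84/13, 6/13]
R4 ← R4 + (7/13)·R1: [0, -192/13, -192/13]
R5 ← R5 + (12/13)·R1: [0, -84/13, -6/13]
R3 ← R3 − (21/20)·R2: [0, 0, 12/5]
R4 ← R4 + (12/5)·R2: [0, 0, -96/5]
R5 ← R5 + (21/20)·R2: [0, 0, -12/5]
R4 ← R4 + (8)·R3: [0, 0, 0]
R5 ← R5 + R3: [0, 0, 0]
3 nonzero rows, so rank(MP) = 3.

3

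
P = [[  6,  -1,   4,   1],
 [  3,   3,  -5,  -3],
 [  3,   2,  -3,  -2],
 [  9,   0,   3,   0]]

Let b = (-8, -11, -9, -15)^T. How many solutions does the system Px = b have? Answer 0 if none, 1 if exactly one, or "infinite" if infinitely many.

infinite

Row reduce the augmented matrix [P | b].
R2 ← R2 − (1/2)·R1: [0, 7/2, -7, -7/2, -7]
R3 ← R3 − (1/2)·R1: [0, 5/2, -5, -5/2, -5]
R4 ← R4 − (3/2)·R1: [0, 3/2, -3, -3/2, -3]
R3 ← R3 − (5/7)·R2: [0, 0, 0, 0, 0]
R4 ← R4 − (3/7)·R2: [0, 0, 0, 0, 0]
The echelon form has 2 nonzero rows, and every pivot lies in the first 4 columns, so rank(P) = rank([P|b]) = 2.
The system is consistent.
rank = 2 < 4 unknowns, so there are infinitely many solutions.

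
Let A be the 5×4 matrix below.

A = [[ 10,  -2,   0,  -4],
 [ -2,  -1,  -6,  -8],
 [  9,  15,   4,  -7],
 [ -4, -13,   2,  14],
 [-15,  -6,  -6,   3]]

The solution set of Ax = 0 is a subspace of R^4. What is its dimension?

Row reduce to echelon form.
R2 ← R2 + (1/5)·R1: [0, -7/5, -6, -44/5]
R3 ← R3 − (9/10)·R1: [0, 84/5, 4, -17/5]
R4 ← R4 + (2/5)·R1: [0, -69/5, 2, 62/5]
R5 ← R5 + (3/2)·R1: [0, -9, -6, -3]
R3 ← R3 + (12)·R2: [0, 0, -68, -109]
R4 ← R4 − (69/7)·R2: [0, 0, 428/7, 694/7]
R5 ← R5 − (45/7)·R2: [0, 0, 228/7, 375/7]
R4 ← R4 + (107/119)·R3: [0, 0, 0, 135/119]
R5 ← R5 + (57/119)·R3: [0, 0, 0, 162/119]
R5 ← R5 − (6/5)·R4: [0, 0, 0, 0]
4 nonzero rows, so rank(A) = 4.
A has 4 columns; by rank–nullity, nullity = 4 − 4 = 0.

0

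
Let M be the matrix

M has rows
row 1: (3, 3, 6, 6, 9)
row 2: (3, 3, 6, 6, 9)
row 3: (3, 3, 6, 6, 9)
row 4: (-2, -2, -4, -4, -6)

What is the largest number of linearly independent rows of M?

Row reduce to echelon form.
R2 ← R2 − R1: [0, 0, 0, 0, 0]
R3 ← R3 − R1: [0, 0, 0, 0, 0]
R4 ← R4 + (2/3)·R1: [0, 0, 0, 0, 0]
Echelon form has 1 nonzero row, so rank(M) = 1.
The rank gives the maximum number of linearly independent rows: 1.

1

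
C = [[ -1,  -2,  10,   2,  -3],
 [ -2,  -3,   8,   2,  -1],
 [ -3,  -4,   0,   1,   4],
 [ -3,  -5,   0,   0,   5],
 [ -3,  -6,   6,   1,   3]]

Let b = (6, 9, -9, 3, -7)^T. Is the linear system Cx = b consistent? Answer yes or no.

no

Row reduce the augmented matrix [C | b].
R2 ← R2 − (2)·R1: [0, 1, -12, -2, 5, -3]
R3 ← R3 − (3)·R1: [0, 2, -30, -5, 13, -27]
R4 ← R4 − (3)·R1: [0, 1, -30, -6, 14, -15]
R5 ← R5 − (3)·R1: [0, 0, -24, -5, 12, -25]
R3 ← R3 − (2)·R2: [0, 0, -6, -1, 3, -21]
R4 ← R4 − R2: [0, 0, -18, -4, 9, -12]
R4 ← R4 − (3)·R3: [0, 0, 0, -1, 0, 51]
R5 ← R5 − (4)·R3: [0, 0, 0, -1, 0, 59]
R5 ← R5 − R4: [0, 0, 0, 0, 0, 8]
The echelon form has 5 nonzero rows; the last pivot sits in the augmented column, so rank(C) = 4 but rank([C|b]) = 5.
Since the ranks differ, the system is inconsistent.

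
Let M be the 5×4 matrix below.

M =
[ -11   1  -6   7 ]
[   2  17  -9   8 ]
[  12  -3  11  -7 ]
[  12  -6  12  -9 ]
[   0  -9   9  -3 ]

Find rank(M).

3

Row reduce to echelon form.
R2 ← R2 + (2/11)·R1: [0, 189/11, -111/11, 102/11]
R3 ← R3 + (12/11)·R1: [0, -21/11, 49/11, 7/11]
R4 ← R4 + (12/11)·R1: [0, -54/11, 60/11, -15/11]
R3 ← R3 + (1/9)·R2: [0, 0, 10/3, 5/3]
R4 ← R4 + (2/7)·R2: [0, 0, 18/7, 9/7]
R5 ← R5 + (11/21)·R2: [0, 0, 26/7, 13/7]
R4 ← R4 − (27/35)·R3: [0, 0, 0, 0]
R5 ← R5 − (39/35)·R3: [0, 0, 0, 0]
Echelon form has 3 nonzero rows, so rank(M) = 3.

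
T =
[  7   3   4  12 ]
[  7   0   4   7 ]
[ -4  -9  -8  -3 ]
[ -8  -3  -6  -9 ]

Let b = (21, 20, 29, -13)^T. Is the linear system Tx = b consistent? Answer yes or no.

yes

Row reduce the augmented matrix [T | b].
R2 ← R2 − R1: [0, -3, 0, -5, -1]
R3 ← R3 + (4/7)·R1: [0, -51/7, -40/7, 27/7, 41]
R4 ← R4 + (8/7)·R1: [0, 3/7, -10/7, 33/7, 11]
R3 ← R3 − (17/7)·R2: [0, 0, -40/7, 16, 304/7]
R4 ← R4 + (1/7)·R2: [0, 0, -10/7, 4, 76/7]
R4 ← R4 − (1/4)·R3: [0, 0, 0, 0, 0]
The echelon form has 3 nonzero rows, and every pivot lies in the first 4 columns, so rank(T) = rank([T|b]) = 3.
The system is consistent.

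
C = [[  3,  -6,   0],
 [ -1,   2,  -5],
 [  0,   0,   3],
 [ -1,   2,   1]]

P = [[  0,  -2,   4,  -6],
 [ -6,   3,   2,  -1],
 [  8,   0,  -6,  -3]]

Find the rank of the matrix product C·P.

2

First compute CP:
[[ 36, -24,   0, -12],
 [-52,   8,  30,  19],
 [ 24,   0, -18,  -9],
 [ -4,   8,  -6,   1]]
Now row reduce the product.
R2 ← R2 + (13/9)·R1: [0, -80/3, 30, 5/3]
R3 ← R3 − (2/3)·R1: [0, 16, -18, -1]
R4 ← R4 + (1/9)·R1: [0, 16/3, -6, -1/3]
R3 ← R3 + (3/5)·R2: [0, 0, 0, 0]
R4 ← R4 + (1/5)·R2: [0, 0, 0, 0]
2 nonzero rows, so rank(CP) = 2.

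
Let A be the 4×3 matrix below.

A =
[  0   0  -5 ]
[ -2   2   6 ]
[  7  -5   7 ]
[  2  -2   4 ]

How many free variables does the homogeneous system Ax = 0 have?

0

Row reduce to echelon form.
Swap R1 ↔ R2
R3 ← R3 + (7/2)·R1: [0, 2, 28]
R4 ← R4 + R1: [0, 0, 10]
Swap R2 ↔ R3
R4 ← R4 + (2)·R3: [0, 0, 0]
3 nonzero rows, so rank(A) = 3.
A has 3 columns; by rank–nullity, nullity = 3 − 3 = 0.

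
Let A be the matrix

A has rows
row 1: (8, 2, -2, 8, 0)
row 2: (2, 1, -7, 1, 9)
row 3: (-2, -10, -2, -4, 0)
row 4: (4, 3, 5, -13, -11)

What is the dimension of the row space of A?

Row reduce to echelon form.
R2 ← R2 − (1/4)·R1: [0, 1/2, -13/2, -1, 9]
R3 ← R3 + (1/4)·R1: [0, -19/2, -5/2, -2, 0]
R4 ← R4 − (1/2)·R1: [0, 2, 6, -17, -11]
R3 ← R3 + (19)·R2: [0, 0, -126, -21, 171]
R4 ← R4 − (4)·R2: [0, 0, 32, -13, -47]
R4 ← R4 + (16/63)·R3: [0, 0, 0, -55/3, -25/7]
Echelon form has 4 nonzero rows, so rank(A) = 4.
The row space has dimension equal to the rank: 4.

4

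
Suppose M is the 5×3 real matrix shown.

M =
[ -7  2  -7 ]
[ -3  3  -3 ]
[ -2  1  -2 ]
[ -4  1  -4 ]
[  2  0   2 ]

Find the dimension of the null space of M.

Row reduce to echelon form.
R2 ← R2 − (3/7)·R1: [0, 15/7, 0]
R3 ← R3 − (2/7)·R1: [0, 3/7, 0]
R4 ← R4 − (4/7)·R1: [0, -1/7, 0]
R5 ← R5 + (2/7)·R1: [0, 4/7, 0]
R3 ← R3 − (1/5)·R2: [0, 0, 0]
R4 ← R4 + (1/15)·R2: [0, 0, 0]
R5 ← R5 − (4/15)·R2: [0, 0, 0]
2 nonzero rows, so rank(M) = 2.
M has 3 columns; by rank–nullity, nullity = 3 − 2 = 1.

1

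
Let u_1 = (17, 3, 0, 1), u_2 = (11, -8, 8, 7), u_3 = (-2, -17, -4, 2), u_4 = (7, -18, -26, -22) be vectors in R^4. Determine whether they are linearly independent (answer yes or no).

yes

Form the matrix with these vectors as rows and row reduce.
R2 ← R2 − (11/17)·R1: [0, -169/17, 8, 108/17]
R3 ← R3 + (2/17)·R1: [0, -283/17, -4, 36/17]
R4 ← R4 − (7/17)·R1: [0, -327/17, -26, -381/17]
R3 ← R3 − (283/169)·R2: [0, 0, -2940/169, -1440/169]
R4 ← R4 − (327/169)·R2: [0, 0, -7010/169, -5865/169]
R4 ← R4 − (701/294)·R3: [0, 0, 0, -705/49]
4 nonzero rows, so the 4 vectors span a space of dimension 4.
Since 4 = 4, the vectors are linearly independent.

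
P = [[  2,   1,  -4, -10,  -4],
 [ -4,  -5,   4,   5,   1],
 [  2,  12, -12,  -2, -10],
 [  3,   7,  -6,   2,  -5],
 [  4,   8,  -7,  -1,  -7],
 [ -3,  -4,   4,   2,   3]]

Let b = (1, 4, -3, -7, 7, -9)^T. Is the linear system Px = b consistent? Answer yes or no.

Row reduce the augmented matrix [P | b].
R2 ← R2 + (2)·R1: [0, -3, -4, -15, -7, 6]
R3 ← R3 − R1: [0, 11, -8, 8, -6, -4]
R4 ← R4 − (3/2)·R1: [0, 11/2, 0, 17, 1, -17/2]
R5 ← R5 − (2)·R1: [0, 6, 1, 19, 1, 5]
R6 ← R6 + (3/2)·R1: [0, -5/2, -2, -13, -3, -15/2]
R3 ← R3 + (11/3)·R2: [0, 0, -68/3, -47, -95/3, 18]
R4 ← R4 + (11/6)·R2: [0, 0, -22/3, -21/2, -71/6, 5/2]
R5 ← R5 + (2)·R2: [0, 0, -7, -11, -13, 17]
R6 ← R6 − (5/6)·R2: [0, 0, 4/3, -1/2, 17/6, -25/2]
R4 ← R4 − (11/34)·R3: [0, 0, 0, 80/17, -27/17, -113/34]
R5 ← R5 − (21/68)·R3: [0, 0, 0, 239/68, -219/68, 389/34]
R6 ← R6 + (1/17)·R3: [0, 0, 0, -111/34, 33/34, -389/34]
R5 ← R5 − (239/320)·R4: [0, 0, 0, 0, -651/320, 8911/640]
R6 ← R6 + (111/160)·R4: [0, 0, 0, 0, -21/160, -4399/320]
R6 ← R6 − (2/31)·R5: [0, 0, 0, 0, 0, -454/31]
The echelon form has 6 nonzero rows; the last pivot sits in the augmented column, so rank(P) = 5 but rank([P|b]) = 6.
Since the ranks differ, the system is inconsistent.

no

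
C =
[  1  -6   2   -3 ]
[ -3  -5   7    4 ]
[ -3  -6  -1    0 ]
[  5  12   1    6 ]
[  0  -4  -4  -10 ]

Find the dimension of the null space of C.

Row reduce to echelon form.
R2 ← R2 + (3)·R1: [0, -23, 13, -5]
R3 ← R3 + (3)·R1: [0, -24, 5, -9]
R4 ← R4 − (5)·R1: [0, 42, -9, 21]
R3 ← R3 − (24/23)·R2: [0, 0, -197/23, -87/23]
R4 ← R4 + (42/23)·R2: [0, 0, 339/23, 273/23]
R5 ← R5 − (4/23)·R2: [0, 0, -144/23, -210/23]
R4 ← R4 + (339/197)·R3: [0, 0, 0, 1056/197]
R5 ← R5 − (144/197)·R3: [0, 0, 0, -1254/197]
R5 ← R5 + (19/16)·R4: [0, 0, 0, 0]
4 nonzero rows, so rank(C) = 4.
C has 4 columns; by rank–nullity, nullity = 4 − 4 = 0.

0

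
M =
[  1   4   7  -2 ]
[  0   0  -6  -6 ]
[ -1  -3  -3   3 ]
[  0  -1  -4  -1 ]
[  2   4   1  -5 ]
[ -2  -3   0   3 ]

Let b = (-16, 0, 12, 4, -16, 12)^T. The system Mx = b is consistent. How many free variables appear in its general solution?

Row reduce the augmented matrix [M | b].
R3 ← R3 + R1: [0, 1, 4, 1, -4]
R5 ← R5 − (2)·R1: [0, -4, -13, -1, 16]
R6 ← R6 + (2)·R1: [0, 5, 14, -1, -20]
Swap R2 ↔ R3
R4 ← R4 + R2: [0, 0, 0, 0, 0]
R5 ← R5 + (4)·R2: [0, 0, 3, 3, 0]
R6 ← R6 − (5)·R2: [0, 0, -6, -6, 0]
R5 ← R5 + (1/2)·R3: [0, 0, 0, 0, 0]
R6 ← R6 − R3: [0, 0, 0, 0, 0]
The echelon form has 3 nonzero rows, and every pivot lies in the first 4 columns, so rank(M) = rank([M|b]) = 3.
The system is consistent.
Free variables = (unknowns) − (rank) = 4 − 3 = 1.

1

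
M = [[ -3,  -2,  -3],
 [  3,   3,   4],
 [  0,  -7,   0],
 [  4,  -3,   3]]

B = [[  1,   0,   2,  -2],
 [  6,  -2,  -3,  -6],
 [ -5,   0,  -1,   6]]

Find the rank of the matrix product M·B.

First compute MB:
[[  0,   4,   3,   0],
 [  1,  -6,  -7,   0],
 [-42,  14,  21,  42],
 [-29,   6,  14,  28]]
Now row reduce the product.
Swap R1 ↔ R2
R3 ← R3 + (42)·R1: [0, -238, -273, 42]
R4 ← R4 + (29)·R1: [0, -168, -189, 28]
R3 ← R3 + (119/2)·R2: [0, 0, -189/2, 42]
R4 ← R4 + (42)·R2: [0, 0, -63, 28]
R4 ← R4 − (2/3)·R3: [0, 0, 0, 0]
3 nonzero rows, so rank(MB) = 3.

3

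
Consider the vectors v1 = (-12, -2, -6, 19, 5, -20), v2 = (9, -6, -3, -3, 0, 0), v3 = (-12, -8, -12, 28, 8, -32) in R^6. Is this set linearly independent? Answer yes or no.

Form the matrix with these vectors as rows and row reduce.
R2 ← R2 + (3/4)·R1: [0, -15/2, -15/2, 45/4, 15/4, -15]
R3 ← R3 − R1: [0, -6, -6, 9, 3, -12]
R3 ← R3 − (4/5)·R2: [0, 0, 0, 0, 0, 0]
2 nonzero rows, so the 3 vectors span a space of dimension 2.
Since 2 < 3, the vectors are linearly dependent.

no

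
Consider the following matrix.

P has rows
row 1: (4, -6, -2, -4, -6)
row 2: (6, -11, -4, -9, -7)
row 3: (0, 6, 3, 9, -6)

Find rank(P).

2

Row reduce to echelon form.
R2 ← R2 − (3/2)·R1: [0, -2, -1, -3, 2]
R3 ← R3 + (3)·R2: [0, 0, 0, 0, 0]
Echelon form has 2 nonzero rows, so rank(P) = 2.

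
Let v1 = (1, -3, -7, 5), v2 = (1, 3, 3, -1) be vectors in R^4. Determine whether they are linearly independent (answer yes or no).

yes

Form the matrix with these vectors as rows and row reduce.
R2 ← R2 − R1: [0, 6, 10, -6]
2 nonzero rows, so the 2 vectors span a space of dimension 2.
Since 2 = 2, the vectors are linearly independent.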